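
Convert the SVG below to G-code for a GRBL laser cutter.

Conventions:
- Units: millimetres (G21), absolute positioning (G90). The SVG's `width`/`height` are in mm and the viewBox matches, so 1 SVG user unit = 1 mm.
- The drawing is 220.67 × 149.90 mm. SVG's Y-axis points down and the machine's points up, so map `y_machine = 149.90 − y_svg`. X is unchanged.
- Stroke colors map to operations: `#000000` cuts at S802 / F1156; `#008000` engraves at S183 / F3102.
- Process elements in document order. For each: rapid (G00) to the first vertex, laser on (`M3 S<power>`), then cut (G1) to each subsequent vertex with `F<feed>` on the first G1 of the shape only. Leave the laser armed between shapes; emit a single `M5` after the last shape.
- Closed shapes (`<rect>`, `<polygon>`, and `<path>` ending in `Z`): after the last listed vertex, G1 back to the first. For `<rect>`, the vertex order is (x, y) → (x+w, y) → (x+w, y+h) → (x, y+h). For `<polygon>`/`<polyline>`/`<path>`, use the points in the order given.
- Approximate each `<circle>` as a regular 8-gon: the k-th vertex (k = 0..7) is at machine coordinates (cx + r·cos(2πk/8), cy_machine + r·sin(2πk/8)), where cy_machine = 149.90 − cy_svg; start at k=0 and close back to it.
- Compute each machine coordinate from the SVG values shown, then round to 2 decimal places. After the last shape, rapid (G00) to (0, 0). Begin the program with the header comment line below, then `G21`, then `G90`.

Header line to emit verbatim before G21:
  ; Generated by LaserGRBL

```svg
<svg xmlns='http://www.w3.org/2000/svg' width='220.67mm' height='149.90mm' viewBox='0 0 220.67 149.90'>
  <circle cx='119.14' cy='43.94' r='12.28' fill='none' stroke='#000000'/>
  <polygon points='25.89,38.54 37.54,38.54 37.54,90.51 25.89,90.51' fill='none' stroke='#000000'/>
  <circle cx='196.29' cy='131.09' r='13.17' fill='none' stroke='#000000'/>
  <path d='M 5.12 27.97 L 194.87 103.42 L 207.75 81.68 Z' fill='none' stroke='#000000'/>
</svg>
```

viewBox `0 0 220.67 149.90` with mm width/height → 1 unit = 1 mm. Flip: y_m = 149.90 − y_svg.

**Shape 1** — `<circle>` circle, stroke `#000000` → cut (S802, F1156). Machine vertices: (131.42,105.96) → (127.82,114.64) → (119.14,118.24) → (110.46,114.64) → (106.86,105.96) → (110.46,97.28) → (119.14,93.68) → (127.82,97.28) → (131.42,105.96). Closed: final G1 returns to the first vertex.

**Shape 2** — `<polygon>` rectangle, stroke `#000000` → cut (S802, F1156). Machine vertices: (25.89,111.36) → (37.54,111.36) → (37.54,59.39) → (25.89,59.39) → (25.89,111.36). Closed: final G1 returns to the first vertex.

**Shape 3** — `<circle>` circle, stroke `#000000` → cut (S802, F1156). Machine vertices: (209.46,18.81) → (205.60,28.12) → (196.29,31.98) → (186.98,28.12) → (183.12,18.81) → (186.98,9.50) → (196.29,5.64) → (205.60,9.50) → (209.46,18.81). Closed: final G1 returns to the first vertex.

**Shape 4** — `<path>` closed polygon, stroke `#000000` → cut (S802, F1156). Machine vertices: (5.12,121.93) → (194.87,46.48) → (207.75,68.22) → (5.12,121.93). Closed: final G1 returns to the first vertex.

; Generated by LaserGRBL
G21
G90
G00 X131.42 Y105.96
M3 S802
G1 X127.82 Y114.64 F1156
G1 X119.14 Y118.24
G1 X110.46 Y114.64
G1 X106.86 Y105.96
G1 X110.46 Y97.28
G1 X119.14 Y93.68
G1 X127.82 Y97.28
G1 X131.42 Y105.96
G00 X25.89 Y111.36
M3 S802
G1 X37.54 Y111.36 F1156
G1 X37.54 Y59.39
G1 X25.89 Y59.39
G1 X25.89 Y111.36
G00 X209.46 Y18.81
M3 S802
G1 X205.60 Y28.12 F1156
G1 X196.29 Y31.98
G1 X186.98 Y28.12
G1 X183.12 Y18.81
G1 X186.98 Y9.50
G1 X196.29 Y5.64
G1 X205.60 Y9.50
G1 X209.46 Y18.81
G00 X5.12 Y121.93
M3 S802
G1 X194.87 Y46.48 F1156
G1 X207.75 Y68.22
G1 X5.12 Y121.93
M5
G00 X0.00 Y0.00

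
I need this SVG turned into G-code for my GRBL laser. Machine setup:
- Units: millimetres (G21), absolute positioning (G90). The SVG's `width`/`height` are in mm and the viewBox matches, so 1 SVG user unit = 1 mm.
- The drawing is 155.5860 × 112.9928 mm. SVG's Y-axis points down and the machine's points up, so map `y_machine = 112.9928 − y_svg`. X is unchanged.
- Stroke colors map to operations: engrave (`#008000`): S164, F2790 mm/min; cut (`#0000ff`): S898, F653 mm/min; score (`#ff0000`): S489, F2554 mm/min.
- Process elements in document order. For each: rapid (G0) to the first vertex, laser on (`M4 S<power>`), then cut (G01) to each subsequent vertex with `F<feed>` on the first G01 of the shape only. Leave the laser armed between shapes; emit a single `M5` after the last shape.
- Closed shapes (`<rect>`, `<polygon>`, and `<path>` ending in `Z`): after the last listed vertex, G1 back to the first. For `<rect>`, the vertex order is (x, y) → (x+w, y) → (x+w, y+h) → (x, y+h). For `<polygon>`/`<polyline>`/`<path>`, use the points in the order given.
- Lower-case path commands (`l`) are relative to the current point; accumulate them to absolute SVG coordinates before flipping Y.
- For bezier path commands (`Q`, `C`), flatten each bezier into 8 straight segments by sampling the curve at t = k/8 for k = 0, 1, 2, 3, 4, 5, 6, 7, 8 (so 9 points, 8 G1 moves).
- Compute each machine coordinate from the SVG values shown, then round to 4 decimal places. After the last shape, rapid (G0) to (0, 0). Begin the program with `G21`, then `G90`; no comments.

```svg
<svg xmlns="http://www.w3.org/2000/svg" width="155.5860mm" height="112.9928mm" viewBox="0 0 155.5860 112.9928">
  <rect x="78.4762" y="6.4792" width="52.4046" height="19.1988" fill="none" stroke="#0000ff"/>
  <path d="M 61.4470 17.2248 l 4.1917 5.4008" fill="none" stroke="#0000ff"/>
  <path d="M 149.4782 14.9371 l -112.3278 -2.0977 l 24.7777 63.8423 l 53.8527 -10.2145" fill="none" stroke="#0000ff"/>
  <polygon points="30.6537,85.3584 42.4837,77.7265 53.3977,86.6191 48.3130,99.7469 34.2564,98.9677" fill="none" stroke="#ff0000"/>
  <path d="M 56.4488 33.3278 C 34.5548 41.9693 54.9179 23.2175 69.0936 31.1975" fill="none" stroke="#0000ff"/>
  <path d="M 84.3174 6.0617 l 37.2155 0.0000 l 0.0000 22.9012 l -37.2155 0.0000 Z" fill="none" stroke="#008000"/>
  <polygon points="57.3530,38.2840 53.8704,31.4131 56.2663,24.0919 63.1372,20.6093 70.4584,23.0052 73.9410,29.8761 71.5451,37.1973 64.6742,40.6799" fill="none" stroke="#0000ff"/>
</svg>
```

G21
G90
G0 X78.4762 Y106.5136
M4 S898
G01 X130.8808 Y106.5136 F653
G01 X130.8808 Y87.3148
G01 X78.4762 Y87.3148
G01 X78.4762 Y106.5136
G0 X61.4470 Y95.7680
M4 S898
G01 X65.6387 Y90.3672 F653
G0 X149.4782 Y98.0557
M4 S898
G01 X37.1504 Y100.1534 F653
G01 X61.9281 Y36.3111
G01 X115.7808 Y46.5256
G0 X30.6537 Y27.6344
M4 S489
G01 X42.4837 Y35.2663 F2554
G01 X53.3977 Y26.3737
G01 X48.3130 Y13.2459
G01 X34.2564 Y14.0251
G01 X30.6537 Y27.6344
G0 X56.4488 Y79.6650
M4 S898
G01 X50.1247 Y77.6028 F653
G01 X47.1946 Y77.4744
G01 X47.0906 Y78.6456
G01 X49.2451 Y80.4821
G01 X53.0903 Y82.3496
G01 X58.0586 Y83.6138
G01 X63.5823 Y83.6405
G01 X69.0936 Y81.7953
G0 X84.3174 Y106.9311
M4 S164
G01 X121.5329 Y106.9311 F2790
G01 X121.5329 Y84.0299
G01 X84.3174 Y84.0299
G01 X84.3174 Y106.9311
G0 X57.3530 Y74.7088
M4 S898
G01 X53.8704 Y81.5797 F653
G01 X56.2663 Y88.9009
G01 X63.1372 Y92.3835
G01 X70.4584 Y89.9876
G01 X73.9410 Y83.1167
G01 X71.5451 Y75.7955
G01 X64.6742 Y72.3129
G01 X57.3530 Y74.7088
M5
G0 X0.0000 Y0.0000

1 u = 1 mm; y_m = 112.9928 − y.

[1] `<rect>` rectangle, #0000ff→cut S898 F653: (78.4762,106.5136) → (130.8808,106.5136) → (130.8808,87.3148) → (78.4762,87.3148) → (78.4762,106.5136) (closed)

[2] `<path>` line segment, #0000ff→cut S898 F653: (61.4470,95.7680) → (65.6387,90.3672)

[3] `<path>` open polyline, #0000ff→cut S898 F653: (149.4782,98.0557) → (37.1504,100.1534) → (61.9281,36.3111) → (115.7808,46.5256)

[4] `<polygon>` regular polygon, #ff0000→score S489 F2554: (30.6537,27.6344) → (42.4837,35.2663) → (53.3977,26.3737) → (48.3130,13.2459) → (34.2564,14.0251) → (30.6537,27.6344) (closed)

[5] `<path>` cubic bezier, #0000ff→cut S898 F653: (56.4488,79.6650) → (50.1247,77.6028) → (47.1946,77.4744) → (47.0906,78.6456) → (49.2451,80.4821) → (53.0903,82.3496) → (58.0586,83.6138) → (63.5823,83.6405) → (69.0936,81.7953)

[6] `<path>` rectangle, #008000→engrave S164 F2790: (84.3174,106.9311) → (121.5329,106.9311) → (121.5329,84.0299) → (84.3174,84.0299) → (84.3174,106.9311) (closed)

[7] `<polygon>` regular polygon, #0000ff→cut S898 F653: (57.3530,74.7088) → (53.8704,81.5797) → (56.2663,88.9009) → (63.1372,92.3835) → (70.4584,89.9876) → (73.9410,83.1167) → (71.5451,75.7955) → (64.6742,72.3129) → (57.3530,74.7088) (closed)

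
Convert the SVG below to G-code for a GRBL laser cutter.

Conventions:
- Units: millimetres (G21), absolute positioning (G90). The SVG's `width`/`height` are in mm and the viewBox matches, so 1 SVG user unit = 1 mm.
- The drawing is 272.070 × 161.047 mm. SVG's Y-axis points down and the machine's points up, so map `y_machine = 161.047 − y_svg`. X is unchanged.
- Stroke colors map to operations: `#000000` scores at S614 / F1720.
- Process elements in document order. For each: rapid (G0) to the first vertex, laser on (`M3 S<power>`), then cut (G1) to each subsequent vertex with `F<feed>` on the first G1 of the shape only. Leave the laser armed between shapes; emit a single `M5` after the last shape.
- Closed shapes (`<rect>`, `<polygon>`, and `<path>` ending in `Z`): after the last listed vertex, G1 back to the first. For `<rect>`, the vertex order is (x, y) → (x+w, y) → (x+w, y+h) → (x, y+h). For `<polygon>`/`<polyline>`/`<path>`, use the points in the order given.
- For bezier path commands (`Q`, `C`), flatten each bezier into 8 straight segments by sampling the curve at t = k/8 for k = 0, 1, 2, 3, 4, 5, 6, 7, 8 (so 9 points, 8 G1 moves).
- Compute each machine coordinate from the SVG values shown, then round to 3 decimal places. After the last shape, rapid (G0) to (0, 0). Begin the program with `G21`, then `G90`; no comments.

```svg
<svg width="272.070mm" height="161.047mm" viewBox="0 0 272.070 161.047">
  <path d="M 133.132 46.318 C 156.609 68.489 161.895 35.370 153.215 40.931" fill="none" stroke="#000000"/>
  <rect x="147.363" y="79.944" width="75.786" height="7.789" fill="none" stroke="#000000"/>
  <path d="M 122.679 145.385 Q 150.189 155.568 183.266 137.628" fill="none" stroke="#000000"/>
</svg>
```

G21
G90
G0 X133.132 Y114.729
M3 S614
G1 X141.091 Y108.823 F1720
G1 X147.395 Y106.999
G1 X152.092 Y108.157
G1 X155.232 Y111.194
G1 X156.865 Y115.009
G1 X157.040 Y118.503
G1 X155.807 Y120.572
G1 X153.215 Y120.116
G0 X147.363 Y81.103
M3 S614
G1 X223.149 Y81.103 F1720
G1 X223.149 Y73.314
G1 X147.363 Y73.314
G1 X147.363 Y81.103
G0 X122.679 Y15.662
M3 S614
G1 X129.643 Y13.556 F1720
G1 X136.782 Y12.328
G1 X144.094 Y11.980
G1 X151.581 Y12.510
G1 X159.241 Y13.919
G1 X167.075 Y16.207
G1 X175.084 Y19.373
G1 X183.266 Y23.419
M5
G0 X0.000 Y0.000

1 u = 1 mm; y_m = 161.047 − y.

[1] `<path>` cubic bezier, #000000→score S614 F1720: (133.132,114.729) → (141.091,108.823) → (147.395,106.999) → (152.092,108.157) → (155.232,111.194) → (156.865,115.009) → (157.040,118.503) → (155.807,120.572) → (153.215,120.116)

[2] `<rect>` rectangle, #000000→score S614 F1720: (147.363,81.103) → (223.149,81.103) → (223.149,73.314) → (147.363,73.314) → (147.363,81.103) (closed)

[3] `<path>` quadratic bezier, #000000→score S614 F1720: (122.679,15.662) → (129.643,13.556) → (136.782,12.328) → (144.094,11.980) → (151.581,12.510) → (159.241,13.919) → (167.075,16.207) → (175.084,19.373) → (183.266,23.419)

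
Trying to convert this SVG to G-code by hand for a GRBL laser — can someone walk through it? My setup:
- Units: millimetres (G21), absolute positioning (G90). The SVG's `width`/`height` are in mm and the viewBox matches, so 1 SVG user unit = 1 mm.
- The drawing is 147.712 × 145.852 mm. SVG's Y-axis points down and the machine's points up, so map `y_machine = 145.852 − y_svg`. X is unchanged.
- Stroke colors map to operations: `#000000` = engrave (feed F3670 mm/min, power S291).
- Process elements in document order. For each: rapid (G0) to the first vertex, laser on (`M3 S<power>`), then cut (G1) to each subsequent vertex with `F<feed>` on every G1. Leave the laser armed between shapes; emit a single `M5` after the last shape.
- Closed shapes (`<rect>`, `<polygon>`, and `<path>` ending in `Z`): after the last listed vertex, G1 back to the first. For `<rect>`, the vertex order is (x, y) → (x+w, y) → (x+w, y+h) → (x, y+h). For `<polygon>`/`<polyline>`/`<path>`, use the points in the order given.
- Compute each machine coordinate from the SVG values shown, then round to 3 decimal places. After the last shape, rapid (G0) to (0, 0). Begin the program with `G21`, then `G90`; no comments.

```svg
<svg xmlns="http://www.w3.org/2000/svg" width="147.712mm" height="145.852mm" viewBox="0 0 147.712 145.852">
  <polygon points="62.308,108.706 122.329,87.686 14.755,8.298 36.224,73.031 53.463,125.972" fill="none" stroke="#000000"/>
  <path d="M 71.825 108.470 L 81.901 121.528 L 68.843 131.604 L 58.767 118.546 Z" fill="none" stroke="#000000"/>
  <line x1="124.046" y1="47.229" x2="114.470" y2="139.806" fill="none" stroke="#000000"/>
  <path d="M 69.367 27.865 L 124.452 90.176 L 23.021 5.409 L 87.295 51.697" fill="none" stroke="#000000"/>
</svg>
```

Since the viewBox matches the mm dimensions, user units are millimetres directly. The only transform is the Y-flip y_m = 145.852 − y_svg.

Shape 1 is a closed polygon drawn with `<polygon>`. Its stroke #000000 means engrave at S291, F3670. After flipping Y the toolpath is (62.308,37.146) → (122.329,58.166) → (14.755,137.554) → (36.224,72.821) → (53.463,19.880) → (62.308,37.146), returning to the start.

Shape 2 is a regular polygon drawn with `<path>`. Its stroke #000000 means engrave at S291, F3670. After flipping Y the toolpath is (71.825,37.382) → (81.901,24.324) → (68.843,14.248) → (58.767,27.306) → (71.825,37.382), returning to the start.

Shape 3 is a line segment drawn with `<line>`. Its stroke #000000 means engrave at S291, F3670. After flipping Y the toolpath is (124.046,98.623) → (114.470,6.046).

Shape 4 is a open polyline drawn with `<path>`. Its stroke #000000 means engrave at S291, F3670. After flipping Y the toolpath is (69.367,117.987) → (124.452,55.676) → (23.021,140.443) → (87.295,94.155).

G21
G90
G0 X62.308 Y37.146
M3 S291
G1 X122.329 Y58.166 F3670
G1 X14.755 Y137.554 F3670
G1 X36.224 Y72.821 F3670
G1 X53.463 Y19.880 F3670
G1 X62.308 Y37.146 F3670
G0 X71.825 Y37.382
M3 S291
G1 X81.901 Y24.324 F3670
G1 X68.843 Y14.248 F3670
G1 X58.767 Y27.306 F3670
G1 X71.825 Y37.382 F3670
G0 X124.046 Y98.623
M3 S291
G1 X114.470 Y6.046 F3670
G0 X69.367 Y117.987
M3 S291
G1 X124.452 Y55.676 F3670
G1 X23.021 Y140.443 F3670
G1 X87.295 Y94.155 F3670
M5
G0 X0.000 Y0.000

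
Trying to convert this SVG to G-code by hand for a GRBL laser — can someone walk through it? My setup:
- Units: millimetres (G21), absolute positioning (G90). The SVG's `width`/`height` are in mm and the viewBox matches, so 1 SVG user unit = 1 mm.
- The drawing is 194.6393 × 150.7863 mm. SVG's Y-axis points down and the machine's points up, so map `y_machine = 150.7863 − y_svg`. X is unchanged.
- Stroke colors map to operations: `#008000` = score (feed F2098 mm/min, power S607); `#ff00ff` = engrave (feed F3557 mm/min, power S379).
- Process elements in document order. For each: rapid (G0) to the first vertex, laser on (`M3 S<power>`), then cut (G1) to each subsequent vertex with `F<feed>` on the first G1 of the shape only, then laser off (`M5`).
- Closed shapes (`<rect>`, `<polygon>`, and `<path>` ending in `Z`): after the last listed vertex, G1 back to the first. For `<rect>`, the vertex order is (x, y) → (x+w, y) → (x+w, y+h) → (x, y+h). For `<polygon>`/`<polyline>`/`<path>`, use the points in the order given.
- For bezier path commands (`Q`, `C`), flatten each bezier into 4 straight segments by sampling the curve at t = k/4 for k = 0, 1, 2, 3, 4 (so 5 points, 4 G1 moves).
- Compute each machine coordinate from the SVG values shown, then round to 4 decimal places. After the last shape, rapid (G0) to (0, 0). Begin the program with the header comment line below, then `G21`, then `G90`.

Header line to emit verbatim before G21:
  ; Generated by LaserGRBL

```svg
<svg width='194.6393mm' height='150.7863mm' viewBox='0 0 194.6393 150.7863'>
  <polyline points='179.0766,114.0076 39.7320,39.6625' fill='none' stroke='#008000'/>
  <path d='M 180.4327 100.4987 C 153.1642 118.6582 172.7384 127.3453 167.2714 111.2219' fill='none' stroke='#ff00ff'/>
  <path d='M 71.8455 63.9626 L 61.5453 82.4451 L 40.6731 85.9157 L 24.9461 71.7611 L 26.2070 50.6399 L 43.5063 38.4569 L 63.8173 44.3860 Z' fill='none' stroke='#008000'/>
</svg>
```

Since the viewBox matches the mm dimensions, user units are millimetres directly. The only transform is the Y-flip y_m = 150.7863 − y_svg.

Shape 1 is a line segment drawn with `<polyline>`. Its stroke #008000 means score at S607, F2098. After flipping Y the toolpath is (179.0766,36.7787) → (39.7320,111.1238).

Shape 2 is a cubic bezier drawn with `<path>`. Its stroke #ff00ff means engrave at S379, F3557. After flipping Y the toolpath is (180.4327,50.2876) → (167.6411,38.6837) → (165.6765,32.0699) → (167.7996,31.8842) → (167.2714,39.5644).

Shape 3 is a regular polygon drawn with `<path>`. Its stroke #008000 means score at S607, F2098. After flipping Y the toolpath is (71.8455,86.8237) → (61.5453,68.3412) → (40.6731,64.8706) → (24.9461,79.0252) → (26.2070,100.1464) → (43.5063,112.3294) → (63.8173,106.4003) → (71.8455,86.8237), returning to the start.

; Generated by LaserGRBL
G21
G90
G0 X179.0766 Y36.7787
M3 S607
G1 X39.7320 Y111.1238 F2098
M5
G0 X180.4327 Y50.2876
M3 S379
G1 X167.6411 Y38.6837 F3557
G1 X165.6765 Y32.0699
G1 X167.7996 Y31.8842
G1 X167.2714 Y39.5644
M5
G0 X71.8455 Y86.8237
M3 S607
G1 X61.5453 Y68.3412 F2098
G1 X40.6731 Y64.8706
G1 X24.9461 Y79.0252
G1 X26.2070 Y100.1464
G1 X43.5063 Y112.3294
G1 X63.8173 Y106.4003
G1 X71.8455 Y86.8237
M5
G0 X0.0000 Y0.0000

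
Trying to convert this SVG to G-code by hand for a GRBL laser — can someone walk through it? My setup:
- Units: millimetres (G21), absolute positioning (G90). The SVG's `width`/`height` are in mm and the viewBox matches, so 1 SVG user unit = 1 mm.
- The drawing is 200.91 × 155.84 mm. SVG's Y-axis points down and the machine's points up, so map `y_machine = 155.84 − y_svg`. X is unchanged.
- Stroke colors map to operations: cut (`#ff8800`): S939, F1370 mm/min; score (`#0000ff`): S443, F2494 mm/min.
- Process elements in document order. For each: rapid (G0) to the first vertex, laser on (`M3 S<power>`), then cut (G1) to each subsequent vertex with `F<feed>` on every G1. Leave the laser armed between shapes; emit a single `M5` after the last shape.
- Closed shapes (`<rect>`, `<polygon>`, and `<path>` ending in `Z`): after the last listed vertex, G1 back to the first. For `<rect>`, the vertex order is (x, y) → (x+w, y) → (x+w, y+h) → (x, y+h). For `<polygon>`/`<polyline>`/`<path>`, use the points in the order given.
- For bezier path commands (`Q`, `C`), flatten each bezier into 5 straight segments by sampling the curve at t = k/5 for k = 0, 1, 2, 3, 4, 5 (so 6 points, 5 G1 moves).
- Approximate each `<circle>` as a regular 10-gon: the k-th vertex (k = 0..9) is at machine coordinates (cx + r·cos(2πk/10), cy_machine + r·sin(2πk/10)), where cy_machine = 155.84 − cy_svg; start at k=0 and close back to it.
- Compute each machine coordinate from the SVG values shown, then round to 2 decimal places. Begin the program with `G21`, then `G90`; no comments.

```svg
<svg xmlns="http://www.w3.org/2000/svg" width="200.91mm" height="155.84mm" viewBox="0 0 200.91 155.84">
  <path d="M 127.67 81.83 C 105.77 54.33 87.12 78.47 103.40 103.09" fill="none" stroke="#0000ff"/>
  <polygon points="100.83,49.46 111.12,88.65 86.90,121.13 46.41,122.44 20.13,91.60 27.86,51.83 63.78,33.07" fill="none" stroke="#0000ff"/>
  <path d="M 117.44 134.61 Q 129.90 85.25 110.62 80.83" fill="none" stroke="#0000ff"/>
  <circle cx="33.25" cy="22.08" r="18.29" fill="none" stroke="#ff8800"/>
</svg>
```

Since the viewBox matches the mm dimensions, user units are millimetres directly. The only transform is the Y-flip y_m = 155.84 − y_svg.

Shape 1 is a cubic bezier drawn with `<path>`. Its stroke #0000ff means score at S443, F2494. After flipping Y the toolpath is (127.67,74.01) → (115.17,84.72) → (104.98,85.50) → (98.60,78.79) → (97.57,67.06) → (103.40,52.75).

Shape 2 is a regular polygon drawn with `<polygon>`. Its stroke #0000ff means score at S443, F2494. After flipping Y the toolpath is (100.83,106.38) → (111.12,67.19) → (86.90,34.71) → (46.41,33.40) → (20.13,64.24) → (27.86,104.01) → (63.78,122.77) → (100.83,106.38), returning to the start.

Shape 3 is a quadratic bezier drawn with `<path>`. Its stroke #0000ff means score at S443, F2494. After flipping Y the toolpath is (117.44,21.23) → (121.15,39.18) → (122.33,53.53) → (120.97,64.28) → (117.06,71.44) → (110.62,75.01).

Shape 4 is a circle drawn with `<circle>`. Its stroke #ff8800 means cut at S939, F1370. After flipping Y the toolpath is (51.54,133.76) → (48.05,144.51) → (38.90,151.15) → (27.60,151.15) → (18.45,144.51) → (14.96,133.76) → (18.45,123.01) → (27.60,116.37) → (38.90,116.37) → (48.05,123.01) → (51.54,133.76), returning to the start.

G21
G90
G0 X127.67 Y74.01
M3 S443
G1 X115.17 Y84.72 F2494
G1 X104.98 Y85.50 F2494
G1 X98.60 Y78.79 F2494
G1 X97.57 Y67.06 F2494
G1 X103.40 Y52.75 F2494
G0 X100.83 Y106.38
M3 S443
G1 X111.12 Y67.19 F2494
G1 X86.90 Y34.71 F2494
G1 X46.41 Y33.40 F2494
G1 X20.13 Y64.24 F2494
G1 X27.86 Y104.01 F2494
G1 X63.78 Y122.77 F2494
G1 X100.83 Y106.38 F2494
G0 X117.44 Y21.23
M3 S443
G1 X121.15 Y39.18 F2494
G1 X122.33 Y53.53 F2494
G1 X120.97 Y64.28 F2494
G1 X117.06 Y71.44 F2494
G1 X110.62 Y75.01 F2494
G0 X51.54 Y133.76
M3 S939
G1 X48.05 Y144.51 F1370
G1 X38.90 Y151.15 F1370
G1 X27.60 Y151.15 F1370
G1 X18.45 Y144.51 F1370
G1 X14.96 Y133.76 F1370
G1 X18.45 Y123.01 F1370
G1 X27.60 Y116.37 F1370
G1 X38.90 Y116.37 F1370
G1 X48.05 Y123.01 F1370
G1 X51.54 Y133.76 F1370
M5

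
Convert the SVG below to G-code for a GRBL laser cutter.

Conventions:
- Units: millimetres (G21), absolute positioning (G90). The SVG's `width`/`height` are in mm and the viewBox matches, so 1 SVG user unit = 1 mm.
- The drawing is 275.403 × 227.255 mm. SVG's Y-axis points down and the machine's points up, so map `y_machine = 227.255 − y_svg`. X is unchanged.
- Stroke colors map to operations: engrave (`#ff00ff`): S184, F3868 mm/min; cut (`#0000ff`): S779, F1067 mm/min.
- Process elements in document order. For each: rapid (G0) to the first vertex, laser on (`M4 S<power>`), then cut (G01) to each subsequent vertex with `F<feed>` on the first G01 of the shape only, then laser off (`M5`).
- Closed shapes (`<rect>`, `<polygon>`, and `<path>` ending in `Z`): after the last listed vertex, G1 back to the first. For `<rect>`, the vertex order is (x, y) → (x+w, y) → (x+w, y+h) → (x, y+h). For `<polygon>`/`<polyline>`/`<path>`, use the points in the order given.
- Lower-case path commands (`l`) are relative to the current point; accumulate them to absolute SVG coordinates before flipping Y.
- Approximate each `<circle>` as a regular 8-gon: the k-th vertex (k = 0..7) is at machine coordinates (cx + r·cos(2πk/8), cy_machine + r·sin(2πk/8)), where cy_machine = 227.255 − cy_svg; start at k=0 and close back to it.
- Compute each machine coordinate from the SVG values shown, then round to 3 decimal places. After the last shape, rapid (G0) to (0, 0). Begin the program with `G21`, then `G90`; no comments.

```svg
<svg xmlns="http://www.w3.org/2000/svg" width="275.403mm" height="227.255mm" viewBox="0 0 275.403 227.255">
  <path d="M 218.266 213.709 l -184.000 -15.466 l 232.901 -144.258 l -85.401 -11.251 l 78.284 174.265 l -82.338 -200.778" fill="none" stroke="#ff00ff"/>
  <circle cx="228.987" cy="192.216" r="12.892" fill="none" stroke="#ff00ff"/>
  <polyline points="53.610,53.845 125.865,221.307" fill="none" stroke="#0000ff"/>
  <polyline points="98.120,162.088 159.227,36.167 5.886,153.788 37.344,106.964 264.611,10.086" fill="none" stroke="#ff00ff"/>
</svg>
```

G21
G90
G0 X218.266 Y13.546
M4 S184
G01 X34.266 Y29.012 F3868
G01 X267.167 Y173.270
G01 X181.766 Y184.521
G01 X260.050 Y10.256
G01 X177.712 Y211.034
M5
G0 X241.879 Y35.039
M4 S184
G01 X238.103 Y44.155 F3868
G01 X228.987 Y47.931
G01 X219.871 Y44.155
G01 X216.095 Y35.039
G01 X219.871 Y25.923
G01 X228.987 Y22.147
G01 X238.103 Y25.923
G01 X241.879 Y35.039
M5
G0 X53.610 Y173.410
M4 S779
G01 X125.865 Y5.948 F1067
M5
G0 X98.120 Y65.167
M4 S184
G01 X159.227 Y191.088 F3868
G01 X5.886 Y73.467
G01 X37.344 Y120.291
G01 X264.611 Y217.169
M5
G0 X0.000 Y0.000

viewBox `0 0 275.403 227.255` with mm width/height → 1 unit = 1 mm. Flip: y_m = 227.255 − y_svg.

**Shape 1** — `<path>` open polyline, stroke `#ff00ff` → engrave (S184, F3868). Machine vertices: (218.266,13.546) → (34.266,29.012) → (267.167,173.270) → (181.766,184.521) → (260.050,10.256) → (177.712,211.034). Open path.

**Shape 2** — `<circle>` circle, stroke `#ff00ff` → engrave (S184, F3868). Machine vertices: (241.879,35.039) → (238.103,44.155) → (228.987,47.931) → (219.871,44.155) → (216.095,35.039) → (219.871,25.923) → (228.987,22.147) → (238.103,25.923) → (241.879,35.039). Closed: final G1 returns to the first vertex.

**Shape 3** — `<polyline>` line segment, stroke `#0000ff` → cut (S779, F1067). Machine vertices: (53.610,173.410) → (125.865,5.948). Open path.

**Shape 4** — `<polyline>` open polyline, stroke `#ff00ff` → engrave (S184, F3868). Machine vertices: (98.120,65.167) → (159.227,191.088) → (5.886,73.467) → (37.344,120.291) → (264.611,217.169). Open path.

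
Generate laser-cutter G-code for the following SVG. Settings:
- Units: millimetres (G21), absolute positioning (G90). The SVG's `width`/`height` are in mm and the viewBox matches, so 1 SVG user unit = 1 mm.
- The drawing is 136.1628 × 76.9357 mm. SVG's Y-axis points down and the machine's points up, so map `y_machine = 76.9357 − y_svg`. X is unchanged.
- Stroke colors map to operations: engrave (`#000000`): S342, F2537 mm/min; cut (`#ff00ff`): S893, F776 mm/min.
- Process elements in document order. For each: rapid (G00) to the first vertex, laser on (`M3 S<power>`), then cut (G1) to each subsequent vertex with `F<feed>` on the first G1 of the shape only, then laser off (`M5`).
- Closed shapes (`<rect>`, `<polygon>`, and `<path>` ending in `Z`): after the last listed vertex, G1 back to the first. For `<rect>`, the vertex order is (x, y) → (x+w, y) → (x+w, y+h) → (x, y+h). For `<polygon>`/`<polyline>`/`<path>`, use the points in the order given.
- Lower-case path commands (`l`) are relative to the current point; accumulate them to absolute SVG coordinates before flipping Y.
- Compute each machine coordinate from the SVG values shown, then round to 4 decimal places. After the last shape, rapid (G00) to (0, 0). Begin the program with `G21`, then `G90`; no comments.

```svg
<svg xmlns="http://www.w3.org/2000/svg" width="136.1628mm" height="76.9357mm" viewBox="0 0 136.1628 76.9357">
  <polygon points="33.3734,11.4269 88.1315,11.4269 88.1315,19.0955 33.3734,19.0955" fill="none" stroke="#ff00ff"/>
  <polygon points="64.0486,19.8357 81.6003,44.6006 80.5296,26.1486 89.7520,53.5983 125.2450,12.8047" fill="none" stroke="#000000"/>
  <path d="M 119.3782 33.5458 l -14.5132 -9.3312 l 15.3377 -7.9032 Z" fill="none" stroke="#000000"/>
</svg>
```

Since the viewBox matches the mm dimensions, user units are millimetres directly. The only transform is the Y-flip y_m = 76.9357 − y_svg.

Shape 1 is a rectangle drawn with `<polygon>`. Its stroke #ff00ff means cut at S893, F776. After flipping Y the toolpath is (33.3734,65.5088) → (88.1315,65.5088) → (88.1315,57.8402) → (33.3734,57.8402) → (33.3734,65.5088), returning to the start.

Shape 2 is a closed polygon drawn with `<polygon>`. Its stroke #000000 means engrave at S342, F2537. After flipping Y the toolpath is (64.0486,57.1000) → (81.6003,32.3351) → (80.5296,50.7871) → (89.7520,23.3374) → (125.2450,64.1310) → (64.0486,57.1000), returning to the start.

Shape 3 is a regular polygon drawn with `<path>`. Its stroke #000000 means engrave at S342, F2537. After flipping Y the toolpath is (119.3782,43.3899) → (104.8650,52.7211) → (120.2027,60.6243) → (119.3782,43.3899), returning to the start.

G21
G90
G00 X33.3734 Y65.5088
M3 S893
G1 X88.1315 Y65.5088 F776
G1 X88.1315 Y57.8402
G1 X33.3734 Y57.8402
G1 X33.3734 Y65.5088
M5
G00 X64.0486 Y57.1000
M3 S342
G1 X81.6003 Y32.3351 F2537
G1 X80.5296 Y50.7871
G1 X89.7520 Y23.3374
G1 X125.2450 Y64.1310
G1 X64.0486 Y57.1000
M5
G00 X119.3782 Y43.3899
M3 S342
G1 X104.8650 Y52.7211 F2537
G1 X120.2027 Y60.6243
G1 X119.3782 Y43.3899
M5
G00 X0.0000 Y0.0000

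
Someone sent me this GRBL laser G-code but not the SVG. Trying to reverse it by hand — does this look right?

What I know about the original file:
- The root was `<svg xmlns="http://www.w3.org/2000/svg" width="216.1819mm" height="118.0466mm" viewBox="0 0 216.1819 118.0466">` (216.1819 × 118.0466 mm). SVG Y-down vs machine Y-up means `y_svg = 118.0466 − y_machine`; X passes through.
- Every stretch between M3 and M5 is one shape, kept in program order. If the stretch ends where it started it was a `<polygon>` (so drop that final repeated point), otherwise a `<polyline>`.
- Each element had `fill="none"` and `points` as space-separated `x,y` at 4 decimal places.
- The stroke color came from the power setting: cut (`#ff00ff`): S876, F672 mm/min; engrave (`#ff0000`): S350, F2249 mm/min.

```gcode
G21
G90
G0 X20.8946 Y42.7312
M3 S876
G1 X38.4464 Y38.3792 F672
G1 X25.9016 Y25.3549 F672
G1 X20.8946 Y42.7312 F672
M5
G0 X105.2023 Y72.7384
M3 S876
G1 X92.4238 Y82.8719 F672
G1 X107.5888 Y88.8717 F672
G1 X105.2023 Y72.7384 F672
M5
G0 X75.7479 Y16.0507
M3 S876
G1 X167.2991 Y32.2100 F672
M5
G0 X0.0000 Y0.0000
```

Machine Y-up, SVG Y-down with viewBox height 118.0466, so y_svg = 118.0466 − y_machine; X carries over. Every run uses S876, so all elements get stroke `#ff00ff` (cut).

Run 1: The run returns to its start, so emit a `<polygon>` with points (Y-flipped): 20.8946,75.3154 38.4464,79.6674 25.9016,92.6917.

Run 2: The run returns to its start, so emit a `<polygon>` with points (Y-flipped): 105.2023,45.3082 92.4238,35.1747 107.5888,29.1749.

Run 3: The run is open, so emit a `<polyline>` with points (Y-flipped): 75.7479,101.9959 167.2991,85.8366.

<svg xmlns="http://www.w3.org/2000/svg" width="216.1819mm" height="118.0466mm" viewBox="0 0 216.1819 118.0466">
  <polygon points="20.8946,75.3154 38.4464,79.6674 25.9016,92.6917" fill="none" stroke="#ff00ff"/>
  <polygon points="105.2023,45.3082 92.4238,35.1747 107.5888,29.1749" fill="none" stroke="#ff00ff"/>
  <polyline points="75.7479,101.9959 167.2991,85.8366" fill="none" stroke="#ff00ff"/>
</svg>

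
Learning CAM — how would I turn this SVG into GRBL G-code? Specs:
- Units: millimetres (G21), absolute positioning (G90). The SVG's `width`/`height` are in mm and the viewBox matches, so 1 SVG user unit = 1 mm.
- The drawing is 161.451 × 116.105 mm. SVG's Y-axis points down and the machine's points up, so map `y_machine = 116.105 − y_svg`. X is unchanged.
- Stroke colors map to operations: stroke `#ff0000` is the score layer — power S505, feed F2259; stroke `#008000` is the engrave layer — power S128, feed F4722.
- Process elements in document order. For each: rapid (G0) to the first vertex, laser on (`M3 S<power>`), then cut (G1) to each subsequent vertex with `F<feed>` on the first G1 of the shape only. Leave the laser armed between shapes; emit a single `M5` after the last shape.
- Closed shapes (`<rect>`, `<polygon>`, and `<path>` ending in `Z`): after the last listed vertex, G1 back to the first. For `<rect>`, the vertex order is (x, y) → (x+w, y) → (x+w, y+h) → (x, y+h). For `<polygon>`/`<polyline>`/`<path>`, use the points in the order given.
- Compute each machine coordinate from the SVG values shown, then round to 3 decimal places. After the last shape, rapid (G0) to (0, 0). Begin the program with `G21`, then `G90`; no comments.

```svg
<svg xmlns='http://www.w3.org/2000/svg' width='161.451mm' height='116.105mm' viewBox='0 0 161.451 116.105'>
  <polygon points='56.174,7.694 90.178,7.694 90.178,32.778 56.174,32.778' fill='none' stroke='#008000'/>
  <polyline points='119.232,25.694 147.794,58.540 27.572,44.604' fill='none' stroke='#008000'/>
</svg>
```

viewBox `0 0 161.451 116.105` with mm width/height → 1 unit = 1 mm. Flip: y_m = 116.105 − y_svg.

**Shape 1** — `<polygon>` rectangle, stroke `#008000` → engrave (S128, F4722). Machine vertices: (56.174,108.411) → (90.178,108.411) → (90.178,83.327) → (56.174,83.327) → (56.174,108.411). Closed: final G1 returns to the first vertex.

**Shape 2** — `<polyline>` open polyline, stroke `#008000` → engrave (S128, F4722). Machine vertices: (119.232,90.411) → (147.794,57.565) → (27.572,71.501). Open path.

G21
G90
G0 X56.174 Y108.411
M3 S128
G1 X90.178 Y108.411 F4722
G1 X90.178 Y83.327
G1 X56.174 Y83.327
G1 X56.174 Y108.411
G0 X119.232 Y90.411
M3 S128
G1 X147.794 Y57.565 F4722
G1 X27.572 Y71.501
M5
G0 X0.000 Y0.000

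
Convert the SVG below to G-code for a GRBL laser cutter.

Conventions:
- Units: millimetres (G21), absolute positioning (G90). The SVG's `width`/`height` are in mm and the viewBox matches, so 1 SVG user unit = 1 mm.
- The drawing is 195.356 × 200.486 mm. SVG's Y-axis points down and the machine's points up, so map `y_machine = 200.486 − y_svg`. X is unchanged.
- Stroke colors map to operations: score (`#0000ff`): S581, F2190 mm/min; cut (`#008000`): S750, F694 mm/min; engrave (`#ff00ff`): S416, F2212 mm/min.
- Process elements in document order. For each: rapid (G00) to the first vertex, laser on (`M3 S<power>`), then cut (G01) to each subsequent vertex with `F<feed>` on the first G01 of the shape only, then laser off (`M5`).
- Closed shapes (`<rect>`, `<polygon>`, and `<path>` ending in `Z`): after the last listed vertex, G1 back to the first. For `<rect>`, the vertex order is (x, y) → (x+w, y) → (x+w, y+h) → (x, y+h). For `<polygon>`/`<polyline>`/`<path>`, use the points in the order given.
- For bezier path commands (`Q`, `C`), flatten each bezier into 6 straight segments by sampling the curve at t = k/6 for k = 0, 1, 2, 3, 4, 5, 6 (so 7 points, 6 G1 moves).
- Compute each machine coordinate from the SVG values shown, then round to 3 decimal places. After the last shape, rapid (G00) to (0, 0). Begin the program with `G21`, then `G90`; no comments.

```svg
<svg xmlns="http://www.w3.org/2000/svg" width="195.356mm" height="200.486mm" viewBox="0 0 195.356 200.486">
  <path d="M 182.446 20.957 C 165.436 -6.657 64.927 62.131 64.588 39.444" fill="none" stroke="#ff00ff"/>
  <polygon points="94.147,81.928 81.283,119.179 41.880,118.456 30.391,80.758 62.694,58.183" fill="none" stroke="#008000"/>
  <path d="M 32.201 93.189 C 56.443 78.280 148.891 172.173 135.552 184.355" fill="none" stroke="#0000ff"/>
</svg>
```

G21
G90
G00 X182.446 Y179.529
M3 S416
G01 X167.833 Y186.172 F2212
G01 X144.406 Y181.967
G01 X117.265 Y172.133
G01 X91.514 Y161.888
G01 X72.255 Y156.452
G01 X64.588 Y161.042
M5
G00 X94.147 Y118.558
M3 S750
G01 X81.283 Y81.307 F694
G01 X41.880 Y82.030
G01 X30.391 Y119.728
G01 X62.694 Y142.303
G01 X94.147 Y118.558
M5
G00 X32.201 Y107.297
M3 S581
G01 X49.200 Y106.567 F2190
G01 X72.734 Y92.995
G01 X97.969 Y71.873
G01 X120.073 Y48.494
G01 X134.211 Y28.149
G01 X135.552 Y16.131
M5
G00 X0.000 Y0.000

Since the viewBox matches the mm dimensions, user units are millimetres directly. The only transform is the Y-flip y_m = 200.486 − y_svg.

Shape 1 is a cubic bezier drawn with `<path>`. Its stroke #ff00ff means engrave at S416, F2212. After flipping Y the toolpath is (182.446,179.529) → (167.833,186.172) → (144.406,181.967) → (117.265,172.133) → (91.514,161.888) → (72.255,156.452) → (64.588,161.042).

Shape 2 is a regular polygon drawn with `<polygon>`. Its stroke #008000 means cut at S750, F694. After flipping Y the toolpath is (94.147,118.558) → (81.283,81.307) → (41.880,82.030) → (30.391,119.728) → (62.694,142.303) → (94.147,118.558), returning to the start.

Shape 3 is a cubic bezier drawn with `<path>`. Its stroke #0000ff means score at S581, F2190. After flipping Y the toolpath is (32.201,107.297) → (49.200,106.567) → (72.734,92.995) → (97.969,71.873) → (120.073,48.494) → (134.211,28.149) → (135.552,16.131).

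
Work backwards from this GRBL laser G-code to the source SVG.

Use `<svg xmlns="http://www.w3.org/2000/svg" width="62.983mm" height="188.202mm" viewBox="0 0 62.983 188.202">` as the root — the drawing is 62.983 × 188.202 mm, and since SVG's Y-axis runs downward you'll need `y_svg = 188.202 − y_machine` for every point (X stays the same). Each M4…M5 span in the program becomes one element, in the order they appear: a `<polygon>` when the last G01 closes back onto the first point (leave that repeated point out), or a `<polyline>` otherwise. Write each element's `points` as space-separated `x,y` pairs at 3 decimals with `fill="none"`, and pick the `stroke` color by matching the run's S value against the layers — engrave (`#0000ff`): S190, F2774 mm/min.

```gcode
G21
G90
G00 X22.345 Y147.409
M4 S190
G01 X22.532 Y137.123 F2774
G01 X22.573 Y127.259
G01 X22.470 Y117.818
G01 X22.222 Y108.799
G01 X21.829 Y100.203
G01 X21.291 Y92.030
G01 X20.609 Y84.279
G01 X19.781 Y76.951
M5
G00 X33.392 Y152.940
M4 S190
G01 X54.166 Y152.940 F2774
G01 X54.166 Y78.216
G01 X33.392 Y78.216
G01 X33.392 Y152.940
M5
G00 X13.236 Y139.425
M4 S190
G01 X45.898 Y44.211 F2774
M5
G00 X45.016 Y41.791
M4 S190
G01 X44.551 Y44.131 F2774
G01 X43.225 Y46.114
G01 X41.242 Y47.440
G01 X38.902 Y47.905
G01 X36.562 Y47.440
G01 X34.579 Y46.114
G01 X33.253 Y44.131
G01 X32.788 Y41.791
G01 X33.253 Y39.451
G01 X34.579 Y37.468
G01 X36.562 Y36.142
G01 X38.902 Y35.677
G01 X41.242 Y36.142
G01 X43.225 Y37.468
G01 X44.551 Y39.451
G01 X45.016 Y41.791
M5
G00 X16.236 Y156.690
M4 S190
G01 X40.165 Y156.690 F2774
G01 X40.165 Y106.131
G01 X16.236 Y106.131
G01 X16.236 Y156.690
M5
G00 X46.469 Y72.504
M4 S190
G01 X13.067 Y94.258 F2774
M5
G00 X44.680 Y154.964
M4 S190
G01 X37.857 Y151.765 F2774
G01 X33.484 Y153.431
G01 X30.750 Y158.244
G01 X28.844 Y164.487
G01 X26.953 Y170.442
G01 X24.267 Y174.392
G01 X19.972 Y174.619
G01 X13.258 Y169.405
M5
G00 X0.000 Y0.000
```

<svg xmlns="http://www.w3.org/2000/svg" width="62.983mm" height="188.202mm" viewBox="0 0 62.983 188.202">
  <polyline points="22.345,40.793 22.532,51.079 22.573,60.943 22.470,70.384 22.222,79.403 21.829,87.999 21.291,96.172 20.609,103.923 19.781,111.251" fill="none" stroke="#0000ff"/>
  <polygon points="33.392,35.262 54.166,35.262 54.166,109.986 33.392,109.986" fill="none" stroke="#0000ff"/>
  <polyline points="13.236,48.777 45.898,143.991" fill="none" stroke="#0000ff"/>
  <polygon points="45.016,146.411 44.551,144.071 43.225,142.088 41.242,140.762 38.902,140.297 36.562,140.762 34.579,142.088 33.253,144.071 32.788,146.411 33.253,148.751 34.579,150.734 36.562,152.060 38.902,152.525 41.242,152.060 43.225,150.734 44.551,148.751" fill="none" stroke="#0000ff"/>
  <polygon points="16.236,31.512 40.165,31.512 40.165,82.071 16.236,82.071" fill="none" stroke="#0000ff"/>
  <polyline points="46.469,115.698 13.067,93.944" fill="none" stroke="#0000ff"/>
  <polyline points="44.680,33.238 37.857,36.437 33.484,34.771 30.750,29.958 28.844,23.715 26.953,17.760 24.267,13.810 19.972,13.583 13.258,18.797" fill="none" stroke="#0000ff"/>
</svg>

Machine Y-up, SVG Y-down with viewBox height 188.202, so y_svg = 188.202 − y_machine; X carries over. Every run uses S190, so all elements get stroke `#0000ff` (engrave).

Run 1: The run is open, so emit a `<polyline>` with points (Y-flipped): 22.345,40.793 22.532,51.079 22.573,60.943 22.470,70.384 22.222,79.403 21.829,87.999 21.291,96.172 20.609,103.923 19.781,111.251.

Run 2: The run returns to its start, so emit a `<polygon>` with points (Y-flipped): 33.392,35.262 54.166,35.262 54.166,109.986 33.392,109.986.

Run 3: The run is open, so emit a `<polyline>` with points (Y-flipped): 13.236,48.777 45.898,143.991.

Run 4: The run returns to its start, so emit a `<polygon>` with points (Y-flipped): 45.016,146.411 44.551,144.071 43.225,142.088 41.242,140.762 38.902,140.297 36.562,140.762 34.579,142.088 33.253,144.071 32.788,146.411 33.253,148.751 34.579,150.734 36.562,152.060 38.902,152.525 41.242,152.060 43.225,150.734 44.551,148.751.

Run 5: The run returns to its start, so emit a `<polygon>` with points (Y-flipped): 16.236,31.512 40.165,31.512 40.165,82.071 16.236,82.071.

Run 6: The run is open, so emit a `<polyline>` with points (Y-flipped): 46.469,115.698 13.067,93.944.

Run 7: The run is open, so emit a `<polyline>` with points (Y-flipped): 44.680,33.238 37.857,36.437 33.484,34.771 30.750,29.958 28.844,23.715 26.953,17.760 24.267,13.810 19.972,13.583 13.258,18.797.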